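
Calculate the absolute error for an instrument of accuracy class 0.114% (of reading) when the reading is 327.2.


Absolute error = (accuracy% / 100) * reading.
Error = (0.114 / 100) * 327.2
Error = 0.00114 * 327.2
Error = 0.373

0.373


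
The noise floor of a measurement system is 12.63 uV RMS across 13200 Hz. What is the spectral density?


Noise spectral density = Vrms / sqrt(BW).
NSD = 12.63 / sqrt(13200)
NSD = 12.63 / 114.8913
NSD = 0.1099 uV/sqrt(Hz)

0.1099 uV/sqrt(Hz)


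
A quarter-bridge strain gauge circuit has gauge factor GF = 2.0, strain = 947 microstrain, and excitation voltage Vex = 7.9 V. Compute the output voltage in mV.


Quarter bridge output: Vout = (GF * epsilon * Vex) / 4.
Vout = (2.0 * 947e-6 * 7.9) / 4
Vout = 0.0149626 / 4 V
Vout = 0.00374065 V = 3.7407 mV

3.7407 mV


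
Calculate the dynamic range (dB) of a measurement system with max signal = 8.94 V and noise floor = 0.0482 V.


Dynamic range = 20 * log10(Vmax / Vnoise).
DR = 20 * log10(8.94 / 0.0482)
DR = 20 * log10(185.48)
DR = 45.37 dB

45.37 dB


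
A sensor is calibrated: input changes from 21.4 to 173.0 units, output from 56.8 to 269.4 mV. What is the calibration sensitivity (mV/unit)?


Sensitivity = (y2 - y1) / (x2 - x1).
S = (269.4 - 56.8) / (173.0 - 21.4)
S = 212.6 / 151.6
S = 1.4024 mV/unit

1.4024 mV/unit


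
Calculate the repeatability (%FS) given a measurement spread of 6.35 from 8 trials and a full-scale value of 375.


Repeatability = (spread / full scale) * 100%.
R = (6.35 / 375) * 100
R = 1.693 %FS

1.693 %FS


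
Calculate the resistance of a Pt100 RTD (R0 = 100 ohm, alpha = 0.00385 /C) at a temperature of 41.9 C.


The RTD equation: Rt = R0 * (1 + alpha * T).
Rt = 100 * (1 + 0.00385 * 41.9)
Rt = 100 * (1 + 0.161315)
Rt = 100 * 1.161315
Rt = 116.132 ohm

116.132 ohm


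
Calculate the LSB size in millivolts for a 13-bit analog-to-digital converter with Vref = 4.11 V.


The resolution (LSB) of an ADC is Vref / 2^n.
LSB = 4.11 / 2^13
LSB = 4.11 / 8192
LSB = 0.00050171 V = 0.50170898 mV

0.50170898 mV


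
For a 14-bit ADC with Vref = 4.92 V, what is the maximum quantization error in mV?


The maximum quantization error is +/- LSB/2.
LSB = Vref / 2^n = 4.92 / 16384 = 0.00030029 V
Max error = LSB / 2 = 0.00030029 / 2 = 0.00015015 V
Max error = 0.1501 mV

0.1501 mV


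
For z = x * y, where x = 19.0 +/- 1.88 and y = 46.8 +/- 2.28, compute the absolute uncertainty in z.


For a product z = x*y, the relative uncertainty is:
uz/z = sqrt((ux/x)^2 + (uy/y)^2)
Relative uncertainties: ux/x = 1.88/19.0 = 0.098947
uy/y = 2.28/46.8 = 0.048718
z = 19.0 * 46.8 = 889.2
uz = 889.2 * sqrt(0.098947^2 + 0.048718^2) = 98.07

98.07


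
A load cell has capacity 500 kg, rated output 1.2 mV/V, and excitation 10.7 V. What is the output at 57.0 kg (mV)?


Vout = rated_output * Vex * (load / capacity).
Vout = 1.2 * 10.7 * (57.0 / 500)
Vout = 1.2 * 10.7 * 0.114
Vout = 1.464 mV

1.464 mV


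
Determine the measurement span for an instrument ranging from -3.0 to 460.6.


Span = upper range - lower range.
Span = 460.6 - (-3.0)
Span = 463.6

463.6


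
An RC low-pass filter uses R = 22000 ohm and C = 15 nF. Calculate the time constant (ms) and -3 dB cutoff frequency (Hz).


Time constant: tau = R * C.
tau = 22000 * 1.50e-08 = 0.00033 s
tau = 0.33 ms
Cutoff frequency: fc = 1 / (2*pi*R*C).
fc = 1 / (2*pi*0.00033) = 482.29 Hz

tau = 0.33 ms, fc = 482.29 Hz


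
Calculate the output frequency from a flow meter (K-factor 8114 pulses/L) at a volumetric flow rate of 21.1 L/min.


Frequency = K * Q / 60 (converting L/min to L/s).
f = 8114 * 21.1 / 60
f = 171205.4 / 60
f = 2853.42 Hz

2853.42 Hz


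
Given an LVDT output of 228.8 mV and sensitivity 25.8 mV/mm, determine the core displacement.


Displacement = Vout / sensitivity.
d = 228.8 / 25.8
d = 8.868 mm

8.868 mm


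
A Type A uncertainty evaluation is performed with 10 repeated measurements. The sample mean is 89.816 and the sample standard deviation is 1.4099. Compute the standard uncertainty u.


The standard uncertainty for Type A evaluation is u = s / sqrt(n).
u = 1.4099 / sqrt(10)
u = 1.4099 / 3.1623
u = 0.4458

0.4458


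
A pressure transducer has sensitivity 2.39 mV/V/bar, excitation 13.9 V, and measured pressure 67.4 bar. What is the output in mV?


Output = sensitivity * Vex * P.
Vout = 2.39 * 13.9 * 67.4
Vout = 33.221 * 67.4
Vout = 2239.1 mV

2239.1 mV


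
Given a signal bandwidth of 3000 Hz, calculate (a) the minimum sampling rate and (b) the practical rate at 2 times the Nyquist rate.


By Nyquist theorem, fs_min = 2 * fmax.
fs_min = 2 * 3000 = 6000 Hz
Practical rate = 2 * fs_min = 2 * 6000 = 12000 Hz

fs_min = 6000 Hz, fs_practical = 12000 Hz


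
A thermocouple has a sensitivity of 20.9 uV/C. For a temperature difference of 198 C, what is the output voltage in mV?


The thermocouple output V = sensitivity * dT.
V = 20.9 uV/C * 198 C
V = 4138.2 uV
V = 4.138 mV

4.138 mV


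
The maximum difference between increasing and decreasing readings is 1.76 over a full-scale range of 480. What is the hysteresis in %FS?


Hysteresis = (max difference / full scale) * 100%.
H = (1.76 / 480) * 100
H = 0.367 %FS

0.367 %FS


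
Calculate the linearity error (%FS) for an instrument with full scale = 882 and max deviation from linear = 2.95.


Linearity error = (max deviation / full scale) * 100%.
Linearity = (2.95 / 882) * 100
Linearity = 0.334 %FS

0.334 %FS


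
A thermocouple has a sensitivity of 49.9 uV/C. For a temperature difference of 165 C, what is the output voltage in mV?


The thermocouple output V = sensitivity * dT.
V = 49.9 uV/C * 165 C
V = 8233.5 uV
V = 8.233 mV

8.233 mV


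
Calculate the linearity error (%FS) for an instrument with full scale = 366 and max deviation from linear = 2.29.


Linearity error = (max deviation / full scale) * 100%.
Linearity = (2.29 / 366) * 100
Linearity = 0.626 %FS

0.626 %FS


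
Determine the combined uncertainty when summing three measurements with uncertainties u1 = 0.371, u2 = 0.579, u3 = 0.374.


For a sum of independent quantities, uc = sqrt(u1^2 + u2^2 + u3^2).
uc = sqrt(0.371^2 + 0.579^2 + 0.374^2)
uc = sqrt(0.137641 + 0.335241 + 0.139876)
uc = 0.7828

0.7828


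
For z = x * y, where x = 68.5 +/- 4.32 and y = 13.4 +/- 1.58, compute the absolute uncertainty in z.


For a product z = x*y, the relative uncertainty is:
uz/z = sqrt((ux/x)^2 + (uy/y)^2)
Relative uncertainties: ux/x = 4.32/68.5 = 0.063066
uy/y = 1.58/13.4 = 0.11791
z = 68.5 * 13.4 = 917.9
uz = 917.9 * sqrt(0.063066^2 + 0.11791^2) = 122.739

122.739


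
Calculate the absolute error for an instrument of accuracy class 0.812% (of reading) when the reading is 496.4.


Absolute error = (accuracy% / 100) * reading.
Error = (0.812 / 100) * 496.4
Error = 0.00812 * 496.4
Error = 4.0308

4.0308


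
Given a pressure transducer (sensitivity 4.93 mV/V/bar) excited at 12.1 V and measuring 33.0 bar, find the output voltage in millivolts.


Output = sensitivity * Vex * P.
Vout = 4.93 * 12.1 * 33.0
Vout = 59.653 * 33.0
Vout = 1968.55 mV

1968.55 mV


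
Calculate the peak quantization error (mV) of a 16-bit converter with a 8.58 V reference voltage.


The maximum quantization error is +/- LSB/2.
LSB = Vref / 2^n = 8.58 / 65536 = 0.00013092 V
Max error = LSB / 2 = 0.00013092 / 2 = 6.546e-05 V
Max error = 0.0655 mV

0.0655 mV


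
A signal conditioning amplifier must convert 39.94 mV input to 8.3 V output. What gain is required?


Gain = Vout / Vin (converting to same units).
G = 8.3 V / 39.94 mV
G = 8300.0 mV / 39.94 mV
G = 207.81

207.81


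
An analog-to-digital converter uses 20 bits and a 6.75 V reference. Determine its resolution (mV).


The resolution (LSB) of an ADC is Vref / 2^n.
LSB = 6.75 / 2^20
LSB = 6.75 / 1048576
LSB = 6.44e-06 V = 0.0064373 mV

0.0064373 mV


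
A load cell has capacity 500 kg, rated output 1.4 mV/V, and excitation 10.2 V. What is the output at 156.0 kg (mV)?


Vout = rated_output * Vex * (load / capacity).
Vout = 1.4 * 10.2 * (156.0 / 500)
Vout = 1.4 * 10.2 * 0.312
Vout = 4.455 mV

4.455 mV


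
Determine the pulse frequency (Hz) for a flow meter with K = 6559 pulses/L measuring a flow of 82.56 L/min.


Frequency = K * Q / 60 (converting L/min to L/s).
f = 6559 * 82.56 / 60
f = 541511.04 / 60
f = 9025.18 Hz

9025.18 Hz


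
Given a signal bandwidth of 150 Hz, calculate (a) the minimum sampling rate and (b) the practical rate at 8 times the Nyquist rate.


By Nyquist theorem, fs_min = 2 * fmax.
fs_min = 2 * 150 = 300 Hz
Practical rate = 8 * fs_min = 8 * 300 = 2400 Hz

fs_min = 300 Hz, fs_practical = 2400 Hz


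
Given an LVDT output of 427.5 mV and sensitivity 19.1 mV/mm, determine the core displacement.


Displacement = Vout / sensitivity.
d = 427.5 / 19.1
d = 22.382 mm

22.382 mm


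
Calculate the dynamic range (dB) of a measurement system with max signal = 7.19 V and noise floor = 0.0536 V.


Dynamic range = 20 * log10(Vmax / Vnoise).
DR = 20 * log10(7.19 / 0.0536)
DR = 20 * log10(134.14)
DR = 42.55 dB

42.55 dB


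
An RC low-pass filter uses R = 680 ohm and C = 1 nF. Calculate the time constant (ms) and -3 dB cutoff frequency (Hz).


Time constant: tau = R * C.
tau = 680 * 1.00e-09 = 6.8e-07 s
tau = 0.0007 ms
Cutoff frequency: fc = 1 / (2*pi*R*C).
fc = 1 / (2*pi*6.8e-07) = 234051.39 Hz

tau = 0.0007 ms, fc = 234051.39 Hz


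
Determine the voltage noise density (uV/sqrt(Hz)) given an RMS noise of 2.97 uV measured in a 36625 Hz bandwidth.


Noise spectral density = Vrms / sqrt(BW).
NSD = 2.97 / sqrt(36625)
NSD = 2.97 / 191.3766
NSD = 0.0155 uV/sqrt(Hz)

0.0155 uV/sqrt(Hz)


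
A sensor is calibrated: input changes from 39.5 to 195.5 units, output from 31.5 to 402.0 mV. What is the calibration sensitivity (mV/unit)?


Sensitivity = (y2 - y1) / (x2 - x1).
S = (402.0 - 31.5) / (195.5 - 39.5)
S = 370.5 / 156.0
S = 2.375 mV/unit

2.375 mV/unit


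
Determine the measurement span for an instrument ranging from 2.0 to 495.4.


Span = upper range - lower range.
Span = 495.4 - (2.0)
Span = 493.4

493.4


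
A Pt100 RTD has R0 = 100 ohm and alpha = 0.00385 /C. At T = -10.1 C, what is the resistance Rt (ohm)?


The RTD equation: Rt = R0 * (1 + alpha * T).
Rt = 100 * (1 + 0.00385 * -10.1)
Rt = 100 * (1 + -0.038885)
Rt = 100 * 0.961115
Rt = 96.111 ohm

96.111 ohm


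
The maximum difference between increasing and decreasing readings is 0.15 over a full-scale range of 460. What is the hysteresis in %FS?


Hysteresis = (max difference / full scale) * 100%.
H = (0.15 / 460) * 100
H = 0.033 %FS

0.033 %FS


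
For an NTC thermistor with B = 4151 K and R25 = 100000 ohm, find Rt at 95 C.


NTC thermistor equation: Rt = R25 * exp(B * (1/T - 1/T25)).
T in Kelvin: 368.15 K, T25 = 298.15 K
1/T - 1/T25 = 1/368.15 - 1/298.15 = -0.00063773
B * (1/T - 1/T25) = 4151 * -0.00063773 = -2.6472
Rt = 100000 * exp(-2.6472) = 7084.7 ohm

7084.7 ohm


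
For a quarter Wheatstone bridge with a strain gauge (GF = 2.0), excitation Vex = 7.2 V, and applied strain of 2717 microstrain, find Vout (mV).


Quarter bridge output: Vout = (GF * epsilon * Vex) / 4.
Vout = (2.0 * 2717e-6 * 7.2) / 4
Vout = 0.0391248 / 4 V
Vout = 0.0097812 V = 9.7812 mV

9.7812 mV


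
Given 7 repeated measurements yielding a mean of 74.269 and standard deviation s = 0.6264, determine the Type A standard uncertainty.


The standard uncertainty for Type A evaluation is u = s / sqrt(n).
u = 0.6264 / sqrt(7)
u = 0.6264 / 2.6458
u = 0.2368

0.2368


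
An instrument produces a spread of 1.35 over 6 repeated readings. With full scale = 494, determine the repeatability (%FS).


Repeatability = (spread / full scale) * 100%.
R = (1.35 / 494) * 100
R = 0.273 %FS

0.273 %FS


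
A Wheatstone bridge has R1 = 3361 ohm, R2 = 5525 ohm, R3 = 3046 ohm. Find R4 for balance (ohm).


At balance: R1*R4 = R2*R3, so R4 = R2*R3/R1.
R4 = 5525 * 3046 / 3361
R4 = 16829150 / 3361
R4 = 5007.19 ohm

5007.19 ohm


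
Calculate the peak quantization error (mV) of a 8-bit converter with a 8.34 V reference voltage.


The maximum quantization error is +/- LSB/2.
LSB = Vref / 2^n = 8.34 / 256 = 0.03257812 V
Max error = LSB / 2 = 0.03257812 / 2 = 0.01628906 V
Max error = 16.2891 mV

16.2891 mV


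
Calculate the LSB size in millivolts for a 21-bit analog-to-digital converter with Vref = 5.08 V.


The resolution (LSB) of an ADC is Vref / 2^n.
LSB = 5.08 / 2^21
LSB = 5.08 / 2097152
LSB = 2.42e-06 V = 0.00242233 mV

0.00242233 mV


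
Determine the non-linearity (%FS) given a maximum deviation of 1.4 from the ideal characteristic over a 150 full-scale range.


Linearity error = (max deviation / full scale) * 100%.
Linearity = (1.4 / 150) * 100
Linearity = 0.933 %FS

0.933 %FS


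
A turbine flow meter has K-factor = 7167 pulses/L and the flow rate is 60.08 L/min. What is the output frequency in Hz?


Frequency = K * Q / 60 (converting L/min to L/s).
f = 7167 * 60.08 / 60
f = 430593.36 / 60
f = 7176.56 Hz

7176.56 Hz


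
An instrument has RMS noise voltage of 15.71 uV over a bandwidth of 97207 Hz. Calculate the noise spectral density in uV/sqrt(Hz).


Noise spectral density = Vrms / sqrt(BW).
NSD = 15.71 / sqrt(97207)
NSD = 15.71 / 311.7804
NSD = 0.0504 uV/sqrt(Hz)

0.0504 uV/sqrt(Hz)


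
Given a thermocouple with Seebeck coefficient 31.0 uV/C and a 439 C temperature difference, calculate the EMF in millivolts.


The thermocouple output V = sensitivity * dT.
V = 31.0 uV/C * 439 C
V = 13609.0 uV
V = 13.609 mV

13.609 mV


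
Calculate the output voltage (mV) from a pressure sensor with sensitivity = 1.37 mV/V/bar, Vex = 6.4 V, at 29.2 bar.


Output = sensitivity * Vex * P.
Vout = 1.37 * 6.4 * 29.2
Vout = 8.768 * 29.2
Vout = 256.03 mV

256.03 mV


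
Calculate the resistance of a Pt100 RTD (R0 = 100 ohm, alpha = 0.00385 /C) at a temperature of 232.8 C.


The RTD equation: Rt = R0 * (1 + alpha * T).
Rt = 100 * (1 + 0.00385 * 232.8)
Rt = 100 * (1 + 0.89628)
Rt = 100 * 1.89628
Rt = 189.628 ohm

189.628 ohm


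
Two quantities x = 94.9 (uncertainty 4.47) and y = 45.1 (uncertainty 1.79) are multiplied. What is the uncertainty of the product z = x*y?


For a product z = x*y, the relative uncertainty is:
uz/z = sqrt((ux/x)^2 + (uy/y)^2)
Relative uncertainties: ux/x = 4.47/94.9 = 0.047102
uy/y = 1.79/45.1 = 0.03969
z = 94.9 * 45.1 = 4280.0
uz = 4280.0 * sqrt(0.047102^2 + 0.03969^2) = 263.624

263.624


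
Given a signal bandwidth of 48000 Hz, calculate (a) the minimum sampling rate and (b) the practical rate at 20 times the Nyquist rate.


By Nyquist theorem, fs_min = 2 * fmax.
fs_min = 2 * 48000 = 96000 Hz
Practical rate = 20 * fs_min = 20 * 96000 = 1920000 Hz

fs_min = 96000 Hz, fs_practical = 1920000 Hz


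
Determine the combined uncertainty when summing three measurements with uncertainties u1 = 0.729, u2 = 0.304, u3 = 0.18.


For a sum of independent quantities, uc = sqrt(u1^2 + u2^2 + u3^2).
uc = sqrt(0.729^2 + 0.304^2 + 0.18^2)
uc = sqrt(0.531441 + 0.092416 + 0.0324)
uc = 0.8101

0.8101


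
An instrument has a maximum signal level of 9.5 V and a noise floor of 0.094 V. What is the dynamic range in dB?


Dynamic range = 20 * log10(Vmax / Vnoise).
DR = 20 * log10(9.5 / 0.094)
DR = 20 * log10(101.06)
DR = 40.09 dB

40.09 dB


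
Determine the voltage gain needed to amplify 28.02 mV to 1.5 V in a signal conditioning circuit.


Gain = Vout / Vin (converting to same units).
G = 1.5 V / 28.02 mV
G = 1500.0 mV / 28.02 mV
G = 53.53

53.53


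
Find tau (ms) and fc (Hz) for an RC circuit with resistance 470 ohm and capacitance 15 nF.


Time constant: tau = R * C.
tau = 470 * 1.50e-08 = 7.05e-06 s
tau = 0.0071 ms
Cutoff frequency: fc = 1 / (2*pi*R*C).
fc = 1 / (2*pi*7.05e-06) = 22575.17 Hz

tau = 0.0071 ms, fc = 22575.17 Hz


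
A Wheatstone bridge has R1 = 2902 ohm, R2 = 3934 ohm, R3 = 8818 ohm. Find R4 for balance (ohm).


At balance: R1*R4 = R2*R3, so R4 = R2*R3/R1.
R4 = 3934 * 8818 / 2902
R4 = 34690012 / 2902
R4 = 11953.83 ohm

11953.83 ohm


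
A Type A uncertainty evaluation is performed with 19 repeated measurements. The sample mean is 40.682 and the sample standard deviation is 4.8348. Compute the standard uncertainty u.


The standard uncertainty for Type A evaluation is u = s / sqrt(n).
u = 4.8348 / sqrt(19)
u = 4.8348 / 4.3589
u = 1.1092

1.1092


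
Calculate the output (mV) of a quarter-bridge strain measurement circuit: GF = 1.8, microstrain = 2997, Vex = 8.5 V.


Quarter bridge output: Vout = (GF * epsilon * Vex) / 4.
Vout = (1.8 * 2997e-6 * 8.5) / 4
Vout = 0.0458541 / 4 V
Vout = 0.01146353 V = 11.4635 mV

11.4635 mV


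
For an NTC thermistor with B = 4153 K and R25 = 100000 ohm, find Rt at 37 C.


NTC thermistor equation: Rt = R25 * exp(B * (1/T - 1/T25)).
T in Kelvin: 310.15 K, T25 = 298.15 K
1/T - 1/T25 = 1/310.15 - 1/298.15 = -0.00012977
B * (1/T - 1/T25) = 4153 * -0.00012977 = -0.5389
Rt = 100000 * exp(-0.5389) = 58336.9 ohm

58336.9 ohm


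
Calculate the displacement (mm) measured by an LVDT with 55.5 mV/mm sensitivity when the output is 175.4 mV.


Displacement = Vout / sensitivity.
d = 175.4 / 55.5
d = 3.16 mm

3.16 mm


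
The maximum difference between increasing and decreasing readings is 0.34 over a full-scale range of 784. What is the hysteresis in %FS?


Hysteresis = (max difference / full scale) * 100%.
H = (0.34 / 784) * 100
H = 0.043 %FS

0.043 %FS


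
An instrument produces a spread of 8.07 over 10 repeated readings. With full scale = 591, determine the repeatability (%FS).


Repeatability = (spread / full scale) * 100%.
R = (8.07 / 591) * 100
R = 1.365 %FS

1.365 %FS


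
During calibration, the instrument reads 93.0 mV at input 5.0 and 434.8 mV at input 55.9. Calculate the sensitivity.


Sensitivity = (y2 - y1) / (x2 - x1).
S = (434.8 - 93.0) / (55.9 - 5.0)
S = 341.8 / 50.9
S = 6.7151 mV/unit

6.7151 mV/unit


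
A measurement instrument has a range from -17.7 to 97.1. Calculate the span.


Span = upper range - lower range.
Span = 97.1 - (-17.7)
Span = 114.8

114.8


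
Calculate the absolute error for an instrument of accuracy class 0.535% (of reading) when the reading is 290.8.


Absolute error = (accuracy% / 100) * reading.
Error = (0.535 / 100) * 290.8
Error = 0.00535 * 290.8
Error = 1.5558

1.5558


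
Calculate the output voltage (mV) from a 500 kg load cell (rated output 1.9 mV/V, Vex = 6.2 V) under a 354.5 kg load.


Vout = rated_output * Vex * (load / capacity).
Vout = 1.9 * 6.2 * (354.5 / 500)
Vout = 1.9 * 6.2 * 0.709
Vout = 8.352 mV

8.352 mV


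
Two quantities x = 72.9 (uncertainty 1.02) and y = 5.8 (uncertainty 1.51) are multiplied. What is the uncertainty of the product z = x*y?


For a product z = x*y, the relative uncertainty is:
uz/z = sqrt((ux/x)^2 + (uy/y)^2)
Relative uncertainties: ux/x = 1.02/72.9 = 0.013992
uy/y = 1.51/5.8 = 0.260345
z = 72.9 * 5.8 = 422.8
uz = 422.8 * sqrt(0.013992^2 + 0.260345^2) = 110.238

110.238


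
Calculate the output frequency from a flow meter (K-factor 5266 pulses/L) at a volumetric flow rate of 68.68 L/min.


Frequency = K * Q / 60 (converting L/min to L/s).
f = 5266 * 68.68 / 60
f = 361668.88 / 60
f = 6027.81 Hz

6027.81 Hz


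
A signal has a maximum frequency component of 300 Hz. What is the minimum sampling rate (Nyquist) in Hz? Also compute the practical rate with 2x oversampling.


By Nyquist theorem, fs_min = 2 * fmax.
fs_min = 2 * 300 = 600 Hz
Practical rate = 2 * fs_min = 2 * 600 = 1200 Hz

fs_min = 600 Hz, fs_practical = 1200 Hz


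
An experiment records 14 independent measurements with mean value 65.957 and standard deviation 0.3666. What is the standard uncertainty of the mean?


The standard uncertainty for Type A evaluation is u = s / sqrt(n).
u = 0.3666 / sqrt(14)
u = 0.3666 / 3.7417
u = 0.098

0.098


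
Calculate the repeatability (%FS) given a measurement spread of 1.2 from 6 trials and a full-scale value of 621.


Repeatability = (spread / full scale) * 100%.
R = (1.2 / 621) * 100
R = 0.193 %FS

0.193 %FS


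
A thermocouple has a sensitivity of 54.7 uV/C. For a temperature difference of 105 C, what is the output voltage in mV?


The thermocouple output V = sensitivity * dT.
V = 54.7 uV/C * 105 C
V = 5743.5 uV
V = 5.744 mV

5.744 mV


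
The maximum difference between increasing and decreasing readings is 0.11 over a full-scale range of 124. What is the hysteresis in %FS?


Hysteresis = (max difference / full scale) * 100%.
H = (0.11 / 124) * 100
H = 0.089 %FS

0.089 %FS


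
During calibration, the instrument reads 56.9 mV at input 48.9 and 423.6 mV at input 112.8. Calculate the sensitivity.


Sensitivity = (y2 - y1) / (x2 - x1).
S = (423.6 - 56.9) / (112.8 - 48.9)
S = 366.7 / 63.9
S = 5.7387 mV/unit

5.7387 mV/unit


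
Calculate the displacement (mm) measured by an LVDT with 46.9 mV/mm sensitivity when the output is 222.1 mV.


Displacement = Vout / sensitivity.
d = 222.1 / 46.9
d = 4.736 mm

4.736 mm


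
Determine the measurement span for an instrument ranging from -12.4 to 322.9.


Span = upper range - lower range.
Span = 322.9 - (-12.4)
Span = 335.3

335.3


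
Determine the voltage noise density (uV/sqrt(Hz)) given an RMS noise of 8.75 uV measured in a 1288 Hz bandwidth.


Noise spectral density = Vrms / sqrt(BW).
NSD = 8.75 / sqrt(1288)
NSD = 8.75 / 35.8887
NSD = 0.2438 uV/sqrt(Hz)

0.2438 uV/sqrt(Hz)


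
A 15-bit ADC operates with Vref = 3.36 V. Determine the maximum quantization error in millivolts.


The maximum quantization error is +/- LSB/2.
LSB = Vref / 2^n = 3.36 / 32768 = 0.00010254 V
Max error = LSB / 2 = 0.00010254 / 2 = 5.127e-05 V
Max error = 0.0513 mV

0.0513 mV


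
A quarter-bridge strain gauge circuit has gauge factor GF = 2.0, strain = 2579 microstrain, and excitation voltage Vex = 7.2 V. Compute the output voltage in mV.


Quarter bridge output: Vout = (GF * epsilon * Vex) / 4.
Vout = (2.0 * 2579e-6 * 7.2) / 4
Vout = 0.0371376 / 4 V
Vout = 0.0092844 V = 9.2844 mV

9.2844 mV


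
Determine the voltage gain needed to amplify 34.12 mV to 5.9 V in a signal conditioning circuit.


Gain = Vout / Vin (converting to same units).
G = 5.9 V / 34.12 mV
G = 5900.0 mV / 34.12 mV
G = 172.92

172.92


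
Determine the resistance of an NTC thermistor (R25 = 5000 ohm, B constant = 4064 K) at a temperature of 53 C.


NTC thermistor equation: Rt = R25 * exp(B * (1/T - 1/T25)).
T in Kelvin: 326.15 K, T25 = 298.15 K
1/T - 1/T25 = 1/326.15 - 1/298.15 = -0.00028794
B * (1/T - 1/T25) = 4064 * -0.00028794 = -1.1702
Rt = 5000 * exp(-1.1702) = 1551.5 ohm

1551.5 ohm


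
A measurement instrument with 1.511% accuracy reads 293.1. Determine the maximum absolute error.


Absolute error = (accuracy% / 100) * reading.
Error = (1.511 / 100) * 293.1
Error = 0.01511 * 293.1
Error = 4.4287

4.4287


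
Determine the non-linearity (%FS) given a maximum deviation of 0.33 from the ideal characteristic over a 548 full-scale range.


Linearity error = (max deviation / full scale) * 100%.
Linearity = (0.33 / 548) * 100
Linearity = 0.06 %FS

0.06 %FS


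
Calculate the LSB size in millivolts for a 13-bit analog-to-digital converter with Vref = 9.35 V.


The resolution (LSB) of an ADC is Vref / 2^n.
LSB = 9.35 / 2^13
LSB = 9.35 / 8192
LSB = 0.00114136 V = 1.14135742 mV

1.14135742 mV


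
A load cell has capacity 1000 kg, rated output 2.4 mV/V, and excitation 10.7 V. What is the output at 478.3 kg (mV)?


Vout = rated_output * Vex * (load / capacity).
Vout = 2.4 * 10.7 * (478.3 / 1000)
Vout = 2.4 * 10.7 * 0.4783
Vout = 12.283 mV

12.283 mV


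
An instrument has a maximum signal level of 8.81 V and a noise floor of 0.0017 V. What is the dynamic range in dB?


Dynamic range = 20 * log10(Vmax / Vnoise).
DR = 20 * log10(8.81 / 0.0017)
DR = 20 * log10(5182.35)
DR = 74.29 dB

74.29 dB


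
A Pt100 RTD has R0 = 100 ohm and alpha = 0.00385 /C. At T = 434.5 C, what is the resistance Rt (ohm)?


The RTD equation: Rt = R0 * (1 + alpha * T).
Rt = 100 * (1 + 0.00385 * 434.5)
Rt = 100 * (1 + 1.672825)
Rt = 100 * 2.672825
Rt = 267.283 ohm

267.283 ohm


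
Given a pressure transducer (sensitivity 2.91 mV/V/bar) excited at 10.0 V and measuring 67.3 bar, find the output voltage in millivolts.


Output = sensitivity * Vex * P.
Vout = 2.91 * 10.0 * 67.3
Vout = 29.1 * 67.3
Vout = 1958.43 mV

1958.43 mV


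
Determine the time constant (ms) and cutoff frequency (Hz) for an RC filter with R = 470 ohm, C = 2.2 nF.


Time constant: tau = R * C.
tau = 470 * 2.20e-09 = 1.034e-06 s
tau = 0.001 ms
Cutoff frequency: fc = 1 / (2*pi*R*C).
fc = 1 / (2*pi*1.034e-06) = 153921.61 Hz

tau = 0.001 ms, fc = 153921.61 Hz


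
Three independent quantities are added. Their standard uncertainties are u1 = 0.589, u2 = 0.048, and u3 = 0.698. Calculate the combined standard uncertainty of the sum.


For a sum of independent quantities, uc = sqrt(u1^2 + u2^2 + u3^2).
uc = sqrt(0.589^2 + 0.048^2 + 0.698^2)
uc = sqrt(0.346921 + 0.002304 + 0.487204)
uc = 0.9146

0.9146


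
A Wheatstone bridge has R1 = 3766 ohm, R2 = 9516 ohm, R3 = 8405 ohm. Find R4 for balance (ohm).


At balance: R1*R4 = R2*R3, so R4 = R2*R3/R1.
R4 = 9516 * 8405 / 3766
R4 = 79981980 / 3766
R4 = 21237.91 ohm

21237.91 ohm


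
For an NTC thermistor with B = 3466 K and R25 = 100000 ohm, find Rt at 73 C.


NTC thermistor equation: Rt = R25 * exp(B * (1/T - 1/T25)).
T in Kelvin: 346.15 K, T25 = 298.15 K
1/T - 1/T25 = 1/346.15 - 1/298.15 = -0.0004651
B * (1/T - 1/T25) = 3466 * -0.0004651 = -1.612
Rt = 100000 * exp(-1.612) = 19948.4 ohm

19948.4 ohm


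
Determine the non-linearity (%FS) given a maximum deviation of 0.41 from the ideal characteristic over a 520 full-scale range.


Linearity error = (max deviation / full scale) * 100%.
Linearity = (0.41 / 520) * 100
Linearity = 0.079 %FS

0.079 %FS


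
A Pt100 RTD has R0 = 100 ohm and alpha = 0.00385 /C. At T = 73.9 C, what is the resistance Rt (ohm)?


The RTD equation: Rt = R0 * (1 + alpha * T).
Rt = 100 * (1 + 0.00385 * 73.9)
Rt = 100 * (1 + 0.284515)
Rt = 100 * 1.284515
Rt = 128.452 ohm

128.452 ohm


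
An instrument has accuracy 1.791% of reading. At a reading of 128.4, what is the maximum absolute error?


Absolute error = (accuracy% / 100) * reading.
Error = (1.791 / 100) * 128.4
Error = 0.01791 * 128.4
Error = 2.2996

2.2996


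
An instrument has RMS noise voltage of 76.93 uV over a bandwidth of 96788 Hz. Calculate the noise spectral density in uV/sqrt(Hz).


Noise spectral density = Vrms / sqrt(BW).
NSD = 76.93 / sqrt(96788)
NSD = 76.93 / 311.1077
NSD = 0.2473 uV/sqrt(Hz)

0.2473 uV/sqrt(Hz)


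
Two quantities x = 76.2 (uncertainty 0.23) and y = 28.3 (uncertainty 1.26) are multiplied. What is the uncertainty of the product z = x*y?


For a product z = x*y, the relative uncertainty is:
uz/z = sqrt((ux/x)^2 + (uy/y)^2)
Relative uncertainties: ux/x = 0.23/76.2 = 0.003018
uy/y = 1.26/28.3 = 0.044523
z = 76.2 * 28.3 = 2156.5
uz = 2156.5 * sqrt(0.003018^2 + 0.044523^2) = 96.232

96.232


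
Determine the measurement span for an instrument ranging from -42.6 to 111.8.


Span = upper range - lower range.
Span = 111.8 - (-42.6)
Span = 154.4

154.4


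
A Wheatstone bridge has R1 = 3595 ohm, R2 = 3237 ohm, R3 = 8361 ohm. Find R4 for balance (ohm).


At balance: R1*R4 = R2*R3, so R4 = R2*R3/R1.
R4 = 3237 * 8361 / 3595
R4 = 27064557 / 3595
R4 = 7528.39 ohm

7528.39 ohm


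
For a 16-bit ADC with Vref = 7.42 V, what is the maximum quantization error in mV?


The maximum quantization error is +/- LSB/2.
LSB = Vref / 2^n = 7.42 / 65536 = 0.00011322 V
Max error = LSB / 2 = 0.00011322 / 2 = 5.661e-05 V
Max error = 0.0566 mV

0.0566 mV


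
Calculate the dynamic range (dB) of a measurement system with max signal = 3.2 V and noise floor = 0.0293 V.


Dynamic range = 20 * log10(Vmax / Vnoise).
DR = 20 * log10(3.2 / 0.0293)
DR = 20 * log10(109.22)
DR = 40.77 dB

40.77 dB


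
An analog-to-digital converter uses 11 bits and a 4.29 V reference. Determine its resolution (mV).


The resolution (LSB) of an ADC is Vref / 2^n.
LSB = 4.29 / 2^11
LSB = 4.29 / 2048
LSB = 0.00209473 V = 2.09472656 mV

2.09472656 mV


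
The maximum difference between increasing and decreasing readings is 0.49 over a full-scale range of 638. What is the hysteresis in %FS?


Hysteresis = (max difference / full scale) * 100%.
H = (0.49 / 638) * 100
H = 0.077 %FS

0.077 %FS


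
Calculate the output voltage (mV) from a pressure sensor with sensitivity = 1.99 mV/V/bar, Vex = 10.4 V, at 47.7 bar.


Output = sensitivity * Vex * P.
Vout = 1.99 * 10.4 * 47.7
Vout = 20.696 * 47.7
Vout = 987.2 mV

987.2 mV


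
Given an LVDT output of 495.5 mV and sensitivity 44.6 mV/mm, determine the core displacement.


Displacement = Vout / sensitivity.
d = 495.5 / 44.6
d = 11.11 mm

11.11 mm


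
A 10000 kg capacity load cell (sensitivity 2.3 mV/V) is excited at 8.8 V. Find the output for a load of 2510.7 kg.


Vout = rated_output * Vex * (load / capacity).
Vout = 2.3 * 8.8 * (2510.7 / 10000)
Vout = 2.3 * 8.8 * 0.25107
Vout = 5.082 mV

5.082 mV


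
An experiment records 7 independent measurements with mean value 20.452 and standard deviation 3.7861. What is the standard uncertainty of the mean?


The standard uncertainty for Type A evaluation is u = s / sqrt(n).
u = 3.7861 / sqrt(7)
u = 3.7861 / 2.6458
u = 1.431

1.431


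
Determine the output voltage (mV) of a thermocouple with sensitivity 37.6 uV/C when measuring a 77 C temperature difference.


The thermocouple output V = sensitivity * dT.
V = 37.6 uV/C * 77 C
V = 2895.2 uV
V = 2.895 mV

2.895 mV


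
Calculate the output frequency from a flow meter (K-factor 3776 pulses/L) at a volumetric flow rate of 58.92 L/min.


Frequency = K * Q / 60 (converting L/min to L/s).
f = 3776 * 58.92 / 60
f = 222481.92 / 60
f = 3708.03 Hz

3708.03 Hz


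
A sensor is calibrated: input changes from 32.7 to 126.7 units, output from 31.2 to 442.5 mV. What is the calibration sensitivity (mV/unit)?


Sensitivity = (y2 - y1) / (x2 - x1).
S = (442.5 - 31.2) / (126.7 - 32.7)
S = 411.3 / 94.0
S = 4.3755 mV/unit

4.3755 mV/unit


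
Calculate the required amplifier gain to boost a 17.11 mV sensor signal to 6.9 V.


Gain = Vout / Vin (converting to same units).
G = 6.9 V / 17.11 mV
G = 6900.0 mV / 17.11 mV
G = 403.27

403.27


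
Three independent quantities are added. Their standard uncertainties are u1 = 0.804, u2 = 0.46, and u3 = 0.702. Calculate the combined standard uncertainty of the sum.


For a sum of independent quantities, uc = sqrt(u1^2 + u2^2 + u3^2).
uc = sqrt(0.804^2 + 0.46^2 + 0.702^2)
uc = sqrt(0.646416 + 0.2116 + 0.492804)
uc = 1.1622

1.1622


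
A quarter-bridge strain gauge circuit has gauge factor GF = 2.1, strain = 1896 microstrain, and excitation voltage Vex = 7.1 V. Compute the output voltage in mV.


Quarter bridge output: Vout = (GF * epsilon * Vex) / 4.
Vout = (2.1 * 1896e-6 * 7.1) / 4
Vout = 0.02826936 / 4 V
Vout = 0.00706734 V = 7.0673 mV

7.0673 mV


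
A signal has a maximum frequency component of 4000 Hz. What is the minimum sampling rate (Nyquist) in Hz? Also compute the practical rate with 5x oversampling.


By Nyquist theorem, fs_min = 2 * fmax.
fs_min = 2 * 4000 = 8000 Hz
Practical rate = 5 * fs_min = 5 * 8000 = 40000 Hz

fs_min = 8000 Hz, fs_practical = 40000 Hz


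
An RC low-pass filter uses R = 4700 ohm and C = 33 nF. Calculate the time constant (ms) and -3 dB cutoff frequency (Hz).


Time constant: tau = R * C.
tau = 4700 * 3.30e-08 = 0.0001551 s
tau = 0.1551 ms
Cutoff frequency: fc = 1 / (2*pi*R*C).
fc = 1 / (2*pi*0.0001551) = 1026.14 Hz

tau = 0.1551 ms, fc = 1026.14 Hz


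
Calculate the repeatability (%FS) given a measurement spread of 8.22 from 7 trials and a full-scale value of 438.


Repeatability = (spread / full scale) * 100%.
R = (8.22 / 438) * 100
R = 1.877 %FS

1.877 %FS


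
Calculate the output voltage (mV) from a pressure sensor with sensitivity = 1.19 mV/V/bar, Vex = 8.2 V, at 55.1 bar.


Output = sensitivity * Vex * P.
Vout = 1.19 * 8.2 * 55.1
Vout = 9.758 * 55.1
Vout = 537.67 mV

537.67 mV


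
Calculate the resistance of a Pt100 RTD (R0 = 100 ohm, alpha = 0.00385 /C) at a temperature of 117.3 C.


The RTD equation: Rt = R0 * (1 + alpha * T).
Rt = 100 * (1 + 0.00385 * 117.3)
Rt = 100 * (1 + 0.451605)
Rt = 100 * 1.451605
Rt = 145.161 ohm

145.161 ohm


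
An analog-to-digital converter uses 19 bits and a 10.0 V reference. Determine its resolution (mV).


The resolution (LSB) of an ADC is Vref / 2^n.
LSB = 10.0 / 2^19
LSB = 10.0 / 524288
LSB = 1.907e-05 V = 0.01907349 mV

0.01907349 mV


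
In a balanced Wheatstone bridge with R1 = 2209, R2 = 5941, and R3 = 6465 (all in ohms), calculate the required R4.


At balance: R1*R4 = R2*R3, so R4 = R2*R3/R1.
R4 = 5941 * 6465 / 2209
R4 = 38408565 / 2209
R4 = 17387.31 ohm

17387.31 ohm


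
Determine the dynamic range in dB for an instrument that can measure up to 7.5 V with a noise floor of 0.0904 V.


Dynamic range = 20 * log10(Vmax / Vnoise).
DR = 20 * log10(7.5 / 0.0904)
DR = 20 * log10(82.96)
DR = 38.38 dB

38.38 dB


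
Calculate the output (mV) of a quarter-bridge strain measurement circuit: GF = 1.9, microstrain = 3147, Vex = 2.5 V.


Quarter bridge output: Vout = (GF * epsilon * Vex) / 4.
Vout = (1.9 * 3147e-6 * 2.5) / 4
Vout = 0.01494825 / 4 V
Vout = 0.00373706 V = 3.7371 mV

3.7371 mV


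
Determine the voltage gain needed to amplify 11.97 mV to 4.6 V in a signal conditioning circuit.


Gain = Vout / Vin (converting to same units).
G = 4.6 V / 11.97 mV
G = 4600.0 mV / 11.97 mV
G = 384.29

384.29


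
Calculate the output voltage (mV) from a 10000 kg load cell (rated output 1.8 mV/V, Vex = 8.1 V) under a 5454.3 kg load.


Vout = rated_output * Vex * (load / capacity).
Vout = 1.8 * 8.1 * (5454.3 / 10000)
Vout = 1.8 * 8.1 * 0.54543
Vout = 7.952 mV

7.952 mV


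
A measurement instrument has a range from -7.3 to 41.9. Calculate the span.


Span = upper range - lower range.
Span = 41.9 - (-7.3)
Span = 49.2

49.2


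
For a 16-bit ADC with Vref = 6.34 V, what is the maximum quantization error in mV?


The maximum quantization error is +/- LSB/2.
LSB = Vref / 2^n = 6.34 / 65536 = 9.674e-05 V
Max error = LSB / 2 = 9.674e-05 / 2 = 4.837e-05 V
Max error = 0.0484 mV

0.0484 mV


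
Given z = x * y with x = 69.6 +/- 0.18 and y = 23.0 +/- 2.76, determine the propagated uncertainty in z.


For a product z = x*y, the relative uncertainty is:
uz/z = sqrt((ux/x)^2 + (uy/y)^2)
Relative uncertainties: ux/x = 0.18/69.6 = 0.002586
uy/y = 2.76/23.0 = 0.12
z = 69.6 * 23.0 = 1600.8
uz = 1600.8 * sqrt(0.002586^2 + 0.12^2) = 192.141

192.141


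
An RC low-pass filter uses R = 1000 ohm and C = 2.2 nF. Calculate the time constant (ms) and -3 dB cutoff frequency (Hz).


Time constant: tau = R * C.
tau = 1000 * 2.20e-09 = 2.2e-06 s
tau = 0.0022 ms
Cutoff frequency: fc = 1 / (2*pi*R*C).
fc = 1 / (2*pi*2.2e-06) = 72343.16 Hz

tau = 0.0022 ms, fc = 72343.16 Hz


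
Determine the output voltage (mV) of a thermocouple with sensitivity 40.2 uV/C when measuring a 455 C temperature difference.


The thermocouple output V = sensitivity * dT.
V = 40.2 uV/C * 455 C
V = 18291.0 uV
V = 18.291 mV

18.291 mV


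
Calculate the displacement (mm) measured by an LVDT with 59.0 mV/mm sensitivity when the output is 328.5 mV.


Displacement = Vout / sensitivity.
d = 328.5 / 59.0
d = 5.568 mm

5.568 mm


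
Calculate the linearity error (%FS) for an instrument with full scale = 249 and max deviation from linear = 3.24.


Linearity error = (max deviation / full scale) * 100%.
Linearity = (3.24 / 249) * 100
Linearity = 1.301 %FS

1.301 %FS


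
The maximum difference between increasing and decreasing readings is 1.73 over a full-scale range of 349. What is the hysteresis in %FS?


Hysteresis = (max difference / full scale) * 100%.
H = (1.73 / 349) * 100
H = 0.496 %FS

0.496 %FS


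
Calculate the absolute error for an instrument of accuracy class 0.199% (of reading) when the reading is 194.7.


Absolute error = (accuracy% / 100) * reading.
Error = (0.199 / 100) * 194.7
Error = 0.00199 * 194.7
Error = 0.3875

0.3875


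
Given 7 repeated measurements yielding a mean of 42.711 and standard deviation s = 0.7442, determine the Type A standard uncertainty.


The standard uncertainty for Type A evaluation is u = s / sqrt(n).
u = 0.7442 / sqrt(7)
u = 0.7442 / 2.6458
u = 0.2813

0.2813


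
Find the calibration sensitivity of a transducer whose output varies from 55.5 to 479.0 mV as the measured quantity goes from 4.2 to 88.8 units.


Sensitivity = (y2 - y1) / (x2 - x1).
S = (479.0 - 55.5) / (88.8 - 4.2)
S = 423.5 / 84.6
S = 5.0059 mV/unit

5.0059 mV/unit


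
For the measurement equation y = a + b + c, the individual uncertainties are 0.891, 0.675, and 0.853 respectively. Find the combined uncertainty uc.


For a sum of independent quantities, uc = sqrt(u1^2 + u2^2 + u3^2).
uc = sqrt(0.891^2 + 0.675^2 + 0.853^2)
uc = sqrt(0.793881 + 0.455625 + 0.727609)
uc = 1.4061

1.4061


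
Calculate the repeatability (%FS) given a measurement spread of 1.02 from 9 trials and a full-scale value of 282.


Repeatability = (spread / full scale) * 100%.
R = (1.02 / 282) * 100
R = 0.362 %FS

0.362 %FS


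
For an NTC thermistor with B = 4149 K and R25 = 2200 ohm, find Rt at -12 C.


NTC thermistor equation: Rt = R25 * exp(B * (1/T - 1/T25)).
T in Kelvin: 261.15 K, T25 = 298.15 K
1/T - 1/T25 = 1/261.15 - 1/298.15 = 0.0004752
B * (1/T - 1/T25) = 4149 * 0.0004752 = 1.9716
Rt = 2200 * exp(1.9716) = 15800.9 ohm

15800.9 ohm


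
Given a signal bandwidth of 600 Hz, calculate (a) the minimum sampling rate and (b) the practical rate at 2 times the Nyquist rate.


By Nyquist theorem, fs_min = 2 * fmax.
fs_min = 2 * 600 = 1200 Hz
Practical rate = 2 * fs_min = 2 * 1200 = 2400 Hz

fs_min = 1200 Hz, fs_practical = 2400 Hz


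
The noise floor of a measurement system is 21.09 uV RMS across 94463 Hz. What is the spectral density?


Noise spectral density = Vrms / sqrt(BW).
NSD = 21.09 / sqrt(94463)
NSD = 21.09 / 307.3483
NSD = 0.0686 uV/sqrt(Hz)

0.0686 uV/sqrt(Hz)


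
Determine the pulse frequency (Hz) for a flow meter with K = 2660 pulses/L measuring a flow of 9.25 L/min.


Frequency = K * Q / 60 (converting L/min to L/s).
f = 2660 * 9.25 / 60
f = 24605.0 / 60
f = 410.08 Hz

410.08 Hz


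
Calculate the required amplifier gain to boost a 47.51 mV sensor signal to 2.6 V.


Gain = Vout / Vin (converting to same units).
G = 2.6 V / 47.51 mV
G = 2600.0 mV / 47.51 mV
G = 54.73

54.73


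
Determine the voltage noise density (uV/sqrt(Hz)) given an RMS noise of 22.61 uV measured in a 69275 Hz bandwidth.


Noise spectral density = Vrms / sqrt(BW).
NSD = 22.61 / sqrt(69275)
NSD = 22.61 / 263.2014
NSD = 0.0859 uV/sqrt(Hz)

0.0859 uV/sqrt(Hz)


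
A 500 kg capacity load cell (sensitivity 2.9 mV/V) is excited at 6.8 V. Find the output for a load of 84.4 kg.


Vout = rated_output * Vex * (load / capacity).
Vout = 2.9 * 6.8 * (84.4 / 500)
Vout = 2.9 * 6.8 * 0.1688
Vout = 3.329 mV

3.329 mV


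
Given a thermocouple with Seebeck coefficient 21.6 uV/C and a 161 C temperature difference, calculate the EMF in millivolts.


The thermocouple output V = sensitivity * dT.
V = 21.6 uV/C * 161 C
V = 3477.6 uV
V = 3.478 mV

3.478 mV


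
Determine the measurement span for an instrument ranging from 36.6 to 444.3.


Span = upper range - lower range.
Span = 444.3 - (36.6)
Span = 407.7

407.7


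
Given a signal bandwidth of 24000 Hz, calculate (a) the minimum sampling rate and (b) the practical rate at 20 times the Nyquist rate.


By Nyquist theorem, fs_min = 2 * fmax.
fs_min = 2 * 24000 = 48000 Hz
Practical rate = 20 * fs_min = 20 * 48000 = 960000 Hz

fs_min = 48000 Hz, fs_practical = 960000 Hz
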